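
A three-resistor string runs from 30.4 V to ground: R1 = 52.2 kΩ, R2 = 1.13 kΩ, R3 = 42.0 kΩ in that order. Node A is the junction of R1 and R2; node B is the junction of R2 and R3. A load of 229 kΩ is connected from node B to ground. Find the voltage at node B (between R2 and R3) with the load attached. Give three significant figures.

V ≈ 12.1 V

At node B, R3 is in parallel with the load: R3‖R_L = 35.49 kΩ.
Below node A the resistance is R2 + (R3‖R_L) = 36.62 kΩ, so V_A = 30.4 × 36.62/88.82 = 12.53 V.
Then V_B = V_A × (R3‖R_L)/(R2 + R3‖R_L) = 12.53 × 35.49/36.62 = 12.1 V.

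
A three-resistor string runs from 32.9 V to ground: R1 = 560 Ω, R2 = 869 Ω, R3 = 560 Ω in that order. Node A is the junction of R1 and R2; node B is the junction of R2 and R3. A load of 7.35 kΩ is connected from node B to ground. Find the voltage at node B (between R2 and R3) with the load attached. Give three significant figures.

At node B, R3 is in parallel with the load: R3‖R_L = 520.4 Ω.
Below node A the resistance is R2 + (R3‖R_L) = 1389 Ω, so V_A = 32.9 × 1389/1949 = 23.45 V.
Then V_B = V_A × (R3‖R_L)/(R2 + R3‖R_L) = 23.45 × 520.4/1389 = 8.78 V.

V ≈ 8.78 V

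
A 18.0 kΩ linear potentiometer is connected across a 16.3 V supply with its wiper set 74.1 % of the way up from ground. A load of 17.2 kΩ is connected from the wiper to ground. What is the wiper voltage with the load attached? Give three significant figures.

The wiper splits the pot into (1−α)R = 4.662 kΩ above and αR = 13.34 kΩ below.
Lower section ‖ load = 7.512 kΩ.
V_wiper = 16.3 × 7.512/(4.662 + 7.512) = 10.1 V.

V ≈ 10.1 V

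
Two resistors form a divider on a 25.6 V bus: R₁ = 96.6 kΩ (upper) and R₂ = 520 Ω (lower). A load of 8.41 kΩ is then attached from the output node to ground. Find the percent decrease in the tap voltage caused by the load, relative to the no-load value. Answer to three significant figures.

The divider's output (Thévenin) resistance is R₁‖R₂ = 517.2 Ω.
Fractional drop under load = R_th/(R_th + R_L) = 517.2 / (517.2 + 8410) = 0.05794.
So the output falls by 5.79 %.

5.79 %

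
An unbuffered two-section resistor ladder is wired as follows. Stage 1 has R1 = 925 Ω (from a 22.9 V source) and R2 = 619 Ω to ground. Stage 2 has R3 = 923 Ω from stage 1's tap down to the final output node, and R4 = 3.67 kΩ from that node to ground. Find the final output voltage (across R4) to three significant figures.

Stage 2 presents R3+R4 = 4593 Ω as a load on stage 1's tap.
Stage 1's lower leg becomes R2‖(R3+R4) = 545.5 Ω, so V_mid = 22.9 × 545.5/1470 = 8.495 V.
Stage 2 is itself unloaded: V_out = V_mid × R4/(R3+R4) = 8.495 × 3670/4593 = 6.79 V.

V_out ≈ 6.79 V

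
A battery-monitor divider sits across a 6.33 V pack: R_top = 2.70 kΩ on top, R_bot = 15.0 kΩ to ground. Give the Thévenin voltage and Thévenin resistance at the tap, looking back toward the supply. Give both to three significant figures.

V_th is the open-circuit tap voltage: 6.33 × 15.0/(2.70 + 15.0) = 5.36 V.
With the supply zeroed, R_top and R_bot appear in parallel from the tap: R_th = R_top‖R_bot = (2.70 × 15.0)/17.70 = 2.29 kΩ.

V_th = 5.36 V, R_th = 2.29 kΩ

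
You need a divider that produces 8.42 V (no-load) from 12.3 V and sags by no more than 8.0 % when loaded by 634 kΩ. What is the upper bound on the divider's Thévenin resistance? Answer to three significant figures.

R_th ≤ 55.1 kΩ

Loading drop = R_th/(R_th + R_L) ≤ 0.0800, so R_th ≤ R_L · ε/(1−ε) = 634 kΩ × 0.0800/0.9200 = 55.1 kΩ.
(Any R1, R2 with R2/(R1+R2) = 0.685 and R1‖R2 ≤ 55.1 kΩ will meet the spec.)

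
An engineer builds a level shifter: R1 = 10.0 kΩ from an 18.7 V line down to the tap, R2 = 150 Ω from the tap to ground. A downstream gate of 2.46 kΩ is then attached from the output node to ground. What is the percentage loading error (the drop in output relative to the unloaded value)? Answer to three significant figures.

The divider's output (Thévenin) resistance is R1‖R2 = 147.8 Ω.
Fractional drop under load = R_th/(R_th + R_L) = 147.8 / (147.8 + 2460) = 0.05667.
So the output falls by 5.67 %.

5.67 %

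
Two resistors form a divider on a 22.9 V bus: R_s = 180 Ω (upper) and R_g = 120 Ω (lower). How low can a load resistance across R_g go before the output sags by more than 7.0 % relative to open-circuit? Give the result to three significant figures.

Output resistance R_th = R_s‖R_g = (180 × 120)/300.0 = 72.00 Ω.
The fractional drop is R_th/(R_th + R_L); requiring this ≤ 0.0700 gives R_L ≥ R_th(1/0.0700 − 1) = 72.00 × 13.29 = 957 Ω.

R_L(min) ≈ 957 Ω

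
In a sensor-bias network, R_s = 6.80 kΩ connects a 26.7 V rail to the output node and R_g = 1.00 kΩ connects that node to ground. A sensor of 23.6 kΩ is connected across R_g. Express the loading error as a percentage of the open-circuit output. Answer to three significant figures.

The divider's output (Thévenin) resistance is R_s‖R_g = 0.8718 kΩ.
Fractional drop under load = R_th/(R_th + R_L) = 0.8718 / (0.8718 + 23.6) = 0.03562.
So the output falls by 3.56 %.

3.56 %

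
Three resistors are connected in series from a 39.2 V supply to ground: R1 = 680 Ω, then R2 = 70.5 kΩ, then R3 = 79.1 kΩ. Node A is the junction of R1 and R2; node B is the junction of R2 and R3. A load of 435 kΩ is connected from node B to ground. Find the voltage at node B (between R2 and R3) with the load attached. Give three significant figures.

V ≈ 19.0 V

At node B, R3 is in parallel with the load: R3‖R_L = 66930 Ω.
Below node A the resistance is R2 + (R3‖R_L) = 137400 Ω, so V_A = 39.2 × 137400/138100 = 39.01 V.
Then V_B = V_A × (R3‖R_L)/(R2 + R3‖R_L) = 39.01 × 66930/137400 = 19.0 V.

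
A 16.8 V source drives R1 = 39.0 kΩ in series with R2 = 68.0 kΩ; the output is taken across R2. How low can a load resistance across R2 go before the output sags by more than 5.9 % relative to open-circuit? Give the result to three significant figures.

R_L(min) ≈ 395 kΩ

Output resistance R_th = R1‖R2 = (39.0 × 68.0)/107.0 = 24.79 kΩ.
The fractional drop is R_th/(R_th + R_L); requiring this ≤ 0.0590 gives R_L ≥ R_th(1/0.0590 − 1) = 24.79 × 15.95 = 395 kΩ.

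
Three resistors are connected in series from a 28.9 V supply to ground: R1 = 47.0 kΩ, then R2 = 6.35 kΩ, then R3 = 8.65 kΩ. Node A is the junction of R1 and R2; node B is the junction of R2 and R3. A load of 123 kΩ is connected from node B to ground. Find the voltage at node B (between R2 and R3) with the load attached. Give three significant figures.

V ≈ 3.80 V

At node B, R3 is in parallel with the load: R3‖R_L = 8.082 kΩ.
Below node A the resistance is R2 + (R3‖R_L) = 14.43 kΩ, so V_A = 28.9 × 14.43/61.43 = 6.789 V.
Then V_B = V_A × (R3‖R_L)/(R2 + R3‖R_L) = 6.789 × 8.082/14.43 = 3.80 V.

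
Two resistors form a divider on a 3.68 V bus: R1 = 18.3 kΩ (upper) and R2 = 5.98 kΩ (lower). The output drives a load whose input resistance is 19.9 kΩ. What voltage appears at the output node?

The load sits in parallel with R2: R2‖R_L = (5.98 × 19.9) / (5.98 + 19.9) = 4.598 kΩ.
V_out = 3.68 × 4.598 / (18.3 + 4.598) = 3.68 × 4.598/22.90 = 0.739 V.
(Unloaded it would have been 0.906 V.)

V_out ≈ 0.739 V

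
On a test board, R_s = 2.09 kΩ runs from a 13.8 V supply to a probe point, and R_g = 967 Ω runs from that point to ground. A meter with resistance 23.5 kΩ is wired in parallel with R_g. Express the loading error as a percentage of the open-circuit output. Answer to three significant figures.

2.74 %

The divider's output (Thévenin) resistance is R_s‖R_g = 661.1 Ω.
Fractional drop under load = R_th/(R_th + R_L) = 661.1 / (661.1 + 23500) = 0.02736.
So the output falls by 2.74 %.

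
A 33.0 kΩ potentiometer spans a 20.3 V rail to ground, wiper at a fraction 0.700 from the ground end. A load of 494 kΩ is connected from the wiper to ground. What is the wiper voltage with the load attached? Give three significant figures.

V ≈ 14.0 V

The wiper splits the pot into (1−α)R = 9.900 kΩ above and αR = 23.10 kΩ below.
Lower section ‖ load = 22.07 kΩ.
V_wiper = 20.3 × 22.07/(9.900 + 22.07) = 14.0 V.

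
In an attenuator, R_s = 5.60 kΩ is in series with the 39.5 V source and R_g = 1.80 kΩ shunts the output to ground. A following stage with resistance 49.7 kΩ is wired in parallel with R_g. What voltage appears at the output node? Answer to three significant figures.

V_out ≈ 9.35 V

The load sits in parallel with R_g: R_g‖R_L = (1.80 × 49.7) / (1.80 + 49.7) = 1.737 kΩ.
V_out = 39.5 × 1.737 / (5.60 + 1.737) = 39.5 × 1.737/7.337 = 9.35 V.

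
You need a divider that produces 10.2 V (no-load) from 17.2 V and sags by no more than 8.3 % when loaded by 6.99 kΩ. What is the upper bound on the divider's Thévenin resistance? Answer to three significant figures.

R_th ≤ 633 Ω

Loading drop = R_th/(R_th + R_L) ≤ 0.0830, so R_th ≤ R_L · ε/(1−ε) = 6.99 kΩ × 0.0830/0.9170 = 633 Ω.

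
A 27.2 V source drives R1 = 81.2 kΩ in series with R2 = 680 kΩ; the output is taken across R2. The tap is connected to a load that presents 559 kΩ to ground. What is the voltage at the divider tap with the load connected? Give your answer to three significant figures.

The load sits in parallel with R2: R2‖R_L = (680 × 559) / (680 + 559) = 306.8 kΩ.
V_out = 27.2 × 306.8 / (81.2 + 306.8) = 27.2 × 306.8/388.0 = 21.5 V.
(Unloaded it would have been 24.3 V.)

V_out ≈ 21.5 V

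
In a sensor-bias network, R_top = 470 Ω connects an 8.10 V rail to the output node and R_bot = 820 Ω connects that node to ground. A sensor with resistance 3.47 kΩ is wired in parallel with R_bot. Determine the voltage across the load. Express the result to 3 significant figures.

The load sits in parallel with R_bot: R_bot‖R_L = (820 × 3470) / (820 + 3470) = 663.3 Ω.
V_out = 8.10 × 663.3 / (470 + 663.3) = 8.10 × 663.3/1133 = 4.74 V.

V_out ≈ 4.74 V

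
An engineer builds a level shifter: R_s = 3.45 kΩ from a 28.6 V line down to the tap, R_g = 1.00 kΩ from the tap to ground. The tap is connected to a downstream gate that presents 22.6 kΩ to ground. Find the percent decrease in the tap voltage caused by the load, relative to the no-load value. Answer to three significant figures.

The divider's output (Thévenin) resistance is R_s‖R_g = 0.7753 kΩ.
Fractional drop under load = R_th/(R_th + R_L) = 0.7753 / (0.7753 + 22.6) = 0.03317.
So the output falls by 3.32 %.

3.32 %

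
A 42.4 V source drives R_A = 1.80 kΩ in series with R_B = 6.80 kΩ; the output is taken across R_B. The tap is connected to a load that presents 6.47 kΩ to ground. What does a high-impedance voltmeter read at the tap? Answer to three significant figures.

V_out ≈ 27.5 V

The load sits in parallel with R_B: R_B‖R_L = (6.80 × 6.47) / (6.80 + 6.47) = 3.315 kΩ.
V_out = 42.4 × 3.315 / (1.80 + 3.315) = 42.4 × 3.315/5.115 = 27.5 V.
(Unloaded it would have been 33.5 V.)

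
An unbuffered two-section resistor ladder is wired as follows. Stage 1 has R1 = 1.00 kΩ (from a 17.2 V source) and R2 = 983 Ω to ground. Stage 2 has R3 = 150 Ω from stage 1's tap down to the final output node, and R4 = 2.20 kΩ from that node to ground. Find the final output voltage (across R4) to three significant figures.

Stage 2 presents R3+R4 = 2350 Ω as a load on stage 1's tap.
Stage 1's lower leg becomes R2‖(R3+R4) = 693.1 Ω, so V_mid = 17.2 × 693.1/1693 = 7.041 V.
Stage 2 is itself unloaded: V_out = V_mid × R4/(R3+R4) = 7.041 × 2200/2350 = 6.59 V.

V_out ≈ 6.59 V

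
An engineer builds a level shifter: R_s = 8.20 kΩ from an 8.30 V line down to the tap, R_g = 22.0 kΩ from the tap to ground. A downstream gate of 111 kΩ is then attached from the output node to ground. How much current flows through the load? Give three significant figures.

R_g‖R_L = 18.36 kΩ; V_out = 8.30 × 18.36/26.56 = 5.738 V.
I_L = V_out / R_L = 5.738 / 111 kΩ = 0.0517 mA.

I_L ≈ 0.0517 mA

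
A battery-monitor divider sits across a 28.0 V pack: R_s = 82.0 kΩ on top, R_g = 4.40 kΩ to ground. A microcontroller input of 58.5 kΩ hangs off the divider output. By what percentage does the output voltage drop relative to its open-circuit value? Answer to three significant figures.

6.66 %

The divider's output (Thévenin) resistance is R_s‖R_g = 4.176 kΩ.
Fractional drop under load = R_th/(R_th + R_L) = 4.176 / (4.176 + 58.5) = 0.06663.
So the output falls by 6.66 %.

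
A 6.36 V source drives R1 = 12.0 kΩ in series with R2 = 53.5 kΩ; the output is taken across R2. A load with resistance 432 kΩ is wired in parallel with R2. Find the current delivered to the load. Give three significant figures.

R2‖R_L = 47.60 kΩ; V_out = 6.36 × 47.60/59.60 = 5.080 V.
I_L = V_out / R_L = 5.080 / 432 kΩ = 0.0118 mA.

I_L ≈ 0.0118 mA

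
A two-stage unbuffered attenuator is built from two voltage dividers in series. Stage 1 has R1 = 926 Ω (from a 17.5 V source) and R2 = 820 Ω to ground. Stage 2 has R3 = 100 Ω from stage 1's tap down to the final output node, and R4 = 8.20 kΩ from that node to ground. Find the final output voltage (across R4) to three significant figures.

V_out ≈ 7.72 V

Stage 2 presents R3+R4 = 8300 Ω as a load on stage 1's tap.
Stage 1's lower leg becomes R2‖(R3+R4) = 746.3 Ω, so V_mid = 17.5 × 746.3/1672 = 7.810 V.
Stage 2 is itself unloaded: V_out = V_mid × R4/(R3+R4) = 7.810 × 8200/8300 = 7.72 V.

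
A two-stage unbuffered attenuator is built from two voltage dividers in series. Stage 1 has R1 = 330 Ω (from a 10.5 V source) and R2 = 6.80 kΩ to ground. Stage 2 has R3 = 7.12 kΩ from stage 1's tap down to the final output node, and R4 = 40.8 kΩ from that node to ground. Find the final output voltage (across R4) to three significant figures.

Stage 2 presents R3+R4 = 47920 Ω as a load on stage 1's tap.
Stage 1's lower leg becomes R2‖(R3+R4) = 5955 Ω, so V_mid = 10.5 × 5955/6285 = 9.949 V.
Stage 2 is itself unloaded: V_out = V_mid × R4/(R3+R4) = 9.949 × 40800/47920 = 8.47 V.

V_out ≈ 8.47 V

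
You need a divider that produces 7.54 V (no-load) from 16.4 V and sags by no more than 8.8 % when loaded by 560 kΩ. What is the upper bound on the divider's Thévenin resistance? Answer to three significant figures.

R_th ≤ 54.0 kΩ

Loading drop = R_th/(R_th + R_L) ≤ 0.0880, so R_th ≤ R_L · ε/(1−ε) = 560 kΩ × 0.0880/0.9120 = 54.0 kΩ.
(Any R1, R2 with R2/(R1+R2) = 0.460 and R1‖R2 ≤ 54.0 kΩ will meet the spec.)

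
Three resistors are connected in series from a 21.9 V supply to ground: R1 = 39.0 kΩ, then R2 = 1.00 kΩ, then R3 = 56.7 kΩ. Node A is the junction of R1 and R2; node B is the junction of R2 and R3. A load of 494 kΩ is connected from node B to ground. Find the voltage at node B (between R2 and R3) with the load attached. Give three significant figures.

V ≈ 12.3 V

At node B, R3 is in parallel with the load: R3‖R_L = 50.86 kΩ.
Below node A the resistance is R2 + (R3‖R_L) = 51.86 kΩ, so V_A = 21.9 × 51.86/90.86 = 12.50 V.
Then V_B = V_A × (R3‖R_L)/(R2 + R3‖R_L) = 12.50 × 50.86/51.86 = 12.3 V.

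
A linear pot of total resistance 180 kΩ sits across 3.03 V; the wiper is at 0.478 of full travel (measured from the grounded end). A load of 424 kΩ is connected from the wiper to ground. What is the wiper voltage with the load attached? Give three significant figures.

The wiper splits the pot into (1−α)R = 93.96 kΩ above and αR = 86.04 kΩ below.
Lower section ‖ load = 71.53 kΩ.
V_wiper = 3.03 × 71.53/(93.96 + 71.53) = 1.31 V.

V ≈ 1.31 V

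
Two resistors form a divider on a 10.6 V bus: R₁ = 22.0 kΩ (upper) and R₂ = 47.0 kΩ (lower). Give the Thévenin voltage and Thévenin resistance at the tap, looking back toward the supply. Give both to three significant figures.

V_th = 7.22 V, R_th = 15.0 kΩ

V_th is the open-circuit tap voltage: 10.6 × 47.0/(22.0 + 47.0) = 7.22 V.
With the supply zeroed, R₁ and R₂ appear in parallel from the tap: R_th = R₁‖R₂ = (22.0 × 47.0)/69.00 = 15.0 kΩ.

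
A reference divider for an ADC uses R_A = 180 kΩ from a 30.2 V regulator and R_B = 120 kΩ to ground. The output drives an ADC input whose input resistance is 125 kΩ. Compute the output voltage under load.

The load sits in parallel with R_B: R_B‖R_L = (120 × 125) / (120 + 125) = 61.22 kΩ.
V_out = 30.2 × 61.22 / (180 + 61.22) = 30.2 × 61.22/241.2 = 7.66 V.
(Unloaded it would have been 12.1 V.)

V_out ≈ 7.66 V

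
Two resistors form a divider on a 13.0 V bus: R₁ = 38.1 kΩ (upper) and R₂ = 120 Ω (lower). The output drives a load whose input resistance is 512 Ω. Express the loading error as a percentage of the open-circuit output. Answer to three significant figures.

18.9 %

The divider's output (Thévenin) resistance is R₁‖R₂ = 119.6 Ω.
Fractional drop under load = R_th/(R_th + R_L) = 119.6 / (119.6 + 512) = 0.1894.
So the output falls by 18.9 %.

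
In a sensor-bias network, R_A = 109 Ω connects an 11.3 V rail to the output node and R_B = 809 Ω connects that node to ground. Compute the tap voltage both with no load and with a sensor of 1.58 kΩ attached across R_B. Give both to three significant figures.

Open-circuit: V = 11.3 × 809/(109 + 809) = 9.96 V.
With the load, R_B becomes R_B‖R_L = 535.0 Ω, so V = 11.3 × 535.0/644.0 = 9.39 V.

Unloaded: 9.96 V; loaded: 9.39 V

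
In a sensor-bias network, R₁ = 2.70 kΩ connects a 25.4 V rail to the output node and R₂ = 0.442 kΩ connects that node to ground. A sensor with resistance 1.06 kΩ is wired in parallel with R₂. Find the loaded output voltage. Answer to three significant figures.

The load sits in parallel with R₂: R₂‖R_L = (442 × 1060) / (442 + 1060) = 311.9 Ω.
V_out = 25.4 × 311.9 / (2700 + 311.9) = 25.4 × 311.9/3012 = 2.63 V.

V_out ≈ 2.63 V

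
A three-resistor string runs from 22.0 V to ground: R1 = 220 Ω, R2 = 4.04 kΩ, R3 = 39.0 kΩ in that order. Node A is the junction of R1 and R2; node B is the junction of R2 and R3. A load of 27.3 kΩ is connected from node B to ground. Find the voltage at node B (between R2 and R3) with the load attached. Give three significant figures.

At node B, R3 is in parallel with the load: R3‖R_L = 16060 Ω.
Below node A the resistance is R2 + (R3‖R_L) = 20100 Ω, so V_A = 22.0 × 20100/20320 = 21.76 V.
Then V_B = V_A × (R3‖R_L)/(R2 + R3‖R_L) = 21.76 × 16060/20100 = 17.4 V.

V ≈ 17.4 V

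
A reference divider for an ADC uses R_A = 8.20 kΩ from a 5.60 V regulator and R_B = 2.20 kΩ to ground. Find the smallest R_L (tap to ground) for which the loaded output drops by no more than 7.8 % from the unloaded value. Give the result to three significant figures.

Output resistance R_th = R_A‖R_B = (8.20 × 2.20)/10.40 = 1.735 kΩ.
The fractional drop is R_th/(R_th + R_L); requiring this ≤ 0.0780 gives R_L ≥ R_th(1/0.0780 − 1) = 1.735 × 11.82 = 20.5 kΩ.

R_L(min) ≈ 20.5 kΩ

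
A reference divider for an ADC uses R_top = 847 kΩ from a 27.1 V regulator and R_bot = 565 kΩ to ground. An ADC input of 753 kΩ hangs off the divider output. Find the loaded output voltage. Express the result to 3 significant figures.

The load sits in parallel with R_bot: R_bot‖R_L = (565 × 753) / (565 + 753) = 322.8 kΩ.
V_out = 27.1 × 322.8 / (847 + 322.8) = 27.1 × 322.8/1170 = 7.48 V.

V_out ≈ 7.48 V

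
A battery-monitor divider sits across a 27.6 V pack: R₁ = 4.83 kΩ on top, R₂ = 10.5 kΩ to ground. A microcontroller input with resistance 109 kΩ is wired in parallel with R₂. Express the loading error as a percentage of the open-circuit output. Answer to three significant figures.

2.95 %

The divider's output (Thévenin) resistance is R₁‖R₂ = 3.308 kΩ.
Fractional drop under load = R_th/(R_th + R_L) = 3.308 / (3.308 + 109) = 0.02946.
So the output falls by 2.95 %.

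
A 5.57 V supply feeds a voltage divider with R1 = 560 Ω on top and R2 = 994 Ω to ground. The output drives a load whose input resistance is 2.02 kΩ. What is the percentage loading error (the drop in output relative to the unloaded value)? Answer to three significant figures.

The divider's output (Thévenin) resistance is R1‖R2 = 358.2 Ω.
Fractional drop under load = R_th/(R_th + R_L) = 358.2 / (358.2 + 2020) = 0.1506.
So the output falls by 15.1 %.

15.1 %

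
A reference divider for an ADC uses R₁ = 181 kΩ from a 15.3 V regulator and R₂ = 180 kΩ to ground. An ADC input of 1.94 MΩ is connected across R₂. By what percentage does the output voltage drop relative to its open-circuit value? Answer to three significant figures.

The divider's output (Thévenin) resistance is R₁‖R₂ = 90.25 kΩ.
Fractional drop under load = R_th/(R_th + R_L) = 90.25 / (90.25 + 1940) = 0.04445.
So the output falls by 4.45 %.

4.45 %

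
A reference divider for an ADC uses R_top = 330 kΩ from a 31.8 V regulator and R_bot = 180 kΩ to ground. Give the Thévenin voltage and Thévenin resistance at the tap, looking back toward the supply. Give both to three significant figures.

V_th is the open-circuit tap voltage: 31.8 × 180/(330 + 180) = 11.2 V.
With the supply zeroed, R_top and R_bot appear in parallel from the tap: R_th = R_top‖R_bot = (330 × 180)/510.0 = 116 kΩ.

V_th = 11.2 V, R_th = 116 kΩ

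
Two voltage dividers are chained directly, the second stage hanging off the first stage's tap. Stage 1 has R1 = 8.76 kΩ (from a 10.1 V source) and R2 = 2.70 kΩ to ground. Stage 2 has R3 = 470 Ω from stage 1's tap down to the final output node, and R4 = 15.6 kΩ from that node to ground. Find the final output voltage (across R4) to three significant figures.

V_out ≈ 2.05 V

Stage 2 presents R3+R4 = 16070 Ω as a load on stage 1's tap.
Stage 1's lower leg becomes R2‖(R3+R4) = 2312 Ω, so V_mid = 10.1 × 2312/11070 = 2.109 V.
Stage 2 is itself unloaded: V_out = V_mid × R4/(R3+R4) = 2.109 × 15600/16070 = 2.05 V.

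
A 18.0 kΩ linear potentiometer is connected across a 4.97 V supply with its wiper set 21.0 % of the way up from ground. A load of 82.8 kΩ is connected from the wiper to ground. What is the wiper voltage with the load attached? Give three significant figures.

The wiper splits the pot into (1−α)R = 14.22 kΩ above and αR = 3.780 kΩ below.
Lower section ‖ load = 3.615 kΩ.
V_wiper = 4.97 × 3.615/(14.22 + 3.615) = 1.01 V.

V ≈ 1.01 V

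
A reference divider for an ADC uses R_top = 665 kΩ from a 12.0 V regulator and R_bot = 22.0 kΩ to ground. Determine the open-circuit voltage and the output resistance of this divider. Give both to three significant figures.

V_th = 0.384 V, R_th = 21.3 kΩ

V_th is the open-circuit tap voltage: 12.0 × 22.0/(665 + 22.0) = 0.384 V.
With the supply zeroed, R_top and R_bot appear in parallel from the tap: R_th = R_top‖R_bot = (665 × 22.0)/687.0 = 21.3 kΩ.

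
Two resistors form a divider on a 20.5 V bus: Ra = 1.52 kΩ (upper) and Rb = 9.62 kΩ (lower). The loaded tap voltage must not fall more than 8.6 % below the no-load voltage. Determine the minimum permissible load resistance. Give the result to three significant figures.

Output resistance R_th = Ra‖Rb = (1.52 × 9.62)/11.14 = 1.313 kΩ.
The fractional drop is R_th/(R_th + R_L); requiring this ≤ 0.0860 gives R_L ≥ R_th(1/0.0860 − 1) = 1.313 × 10.63 = 14.0 kΩ.

R_L(min) ≈ 14.0 kΩ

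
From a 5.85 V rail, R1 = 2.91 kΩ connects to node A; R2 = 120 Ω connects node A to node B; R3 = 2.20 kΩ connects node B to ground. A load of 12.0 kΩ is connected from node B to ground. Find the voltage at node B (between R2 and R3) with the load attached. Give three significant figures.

At node B, R3 is in parallel with the load: R3‖R_L = 1859 Ω.
Below node A the resistance is R2 + (R3‖R_L) = 1979 Ω, so V_A = 5.85 × 1979/4889 = 2.368 V.
Then V_B = V_A × (R3‖R_L)/(R2 + R3‖R_L) = 2.368 × 1859/1979 = 2.22 V.

V ≈ 2.22 V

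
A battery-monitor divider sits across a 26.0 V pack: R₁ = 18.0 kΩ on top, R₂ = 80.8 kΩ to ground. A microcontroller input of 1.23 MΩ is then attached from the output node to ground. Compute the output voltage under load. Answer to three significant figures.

V_out ≈ 21.0 V

The load sits in parallel with R₂: R₂‖R_L = (80.8 × 1230) / (80.8 + 1230) = 75.82 kΩ.
V_out = 26.0 × 75.82 / (18.0 + 75.82) = 26.0 × 75.82/93.82 = 21.0 V.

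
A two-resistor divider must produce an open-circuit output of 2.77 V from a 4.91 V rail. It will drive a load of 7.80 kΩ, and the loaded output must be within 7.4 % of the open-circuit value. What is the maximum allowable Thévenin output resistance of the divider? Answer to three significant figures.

R_th ≤ 623 Ω

Loading drop = R_th/(R_th + R_L) ≤ 0.0740, so R_th ≤ R_L · ε/(1−ε) = 7.80 kΩ × 0.0740/0.9260 = 623 Ω.
(Any R1, R2 with R2/(R1+R2) = 0.564 and R1‖R2 ≤ 623 Ω will meet the spec.)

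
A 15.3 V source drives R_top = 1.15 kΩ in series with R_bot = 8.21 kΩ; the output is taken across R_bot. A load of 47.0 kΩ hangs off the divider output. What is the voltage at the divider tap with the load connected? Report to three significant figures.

The load sits in parallel with R_bot: R_bot‖R_L = (8.21 × 47.0) / (8.21 + 47.0) = 6.989 kΩ.
V_out = 15.3 × 6.989 / (1.15 + 6.989) = 15.3 × 6.989/8.139 = 13.1 V.
(Unloaded it would have been 13.4 V.)

V_out ≈ 13.1 V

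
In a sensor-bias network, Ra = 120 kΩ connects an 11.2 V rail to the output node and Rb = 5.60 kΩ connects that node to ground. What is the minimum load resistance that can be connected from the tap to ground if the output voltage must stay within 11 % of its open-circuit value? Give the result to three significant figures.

Output resistance R_th = Ra‖Rb = (120 × 5.60)/125.6 = 5.350 kΩ.
The fractional drop is R_th/(R_th + R_L); requiring this ≤ 0.110 gives R_L ≥ R_th(1/0.110 − 1) = 5.350 × 8.091 = 43.3 kΩ.

R_L(min) ≈ 43.3 kΩ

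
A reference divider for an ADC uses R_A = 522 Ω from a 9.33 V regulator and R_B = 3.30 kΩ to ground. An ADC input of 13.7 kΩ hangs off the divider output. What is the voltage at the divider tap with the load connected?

V_out ≈ 7.80 V

The load sits in parallel with R_B: R_B‖R_L = (3300 × 13700) / (3300 + 13700) = 2659 Ω.
V_out = 9.33 × 2659 / (522 + 2659) = 9.33 × 2659/3181 = 7.80 V.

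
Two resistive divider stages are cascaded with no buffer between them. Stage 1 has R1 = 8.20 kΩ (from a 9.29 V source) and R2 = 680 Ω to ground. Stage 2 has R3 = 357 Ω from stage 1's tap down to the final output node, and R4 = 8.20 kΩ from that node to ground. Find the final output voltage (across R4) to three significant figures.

V_out ≈ 0.635 V

Stage 2 presents R3+R4 = 8557 Ω as a load on stage 1's tap.
Stage 1's lower leg becomes R2‖(R3+R4) = 629.9 Ω, so V_mid = 9.29 × 629.9/8830 = 0.6628 V.
Stage 2 is itself unloaded: V_out = V_mid × R4/(R3+R4) = 0.6628 × 8200/8557 = 0.635 V.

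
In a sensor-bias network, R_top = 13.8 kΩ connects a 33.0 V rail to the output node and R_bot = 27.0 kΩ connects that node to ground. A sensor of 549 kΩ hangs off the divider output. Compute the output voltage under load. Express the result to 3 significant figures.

The load sits in parallel with R_bot: R_bot‖R_L = (27.0 × 549) / (27.0 + 549) = 25.73 kΩ.
V_out = 33.0 × 25.73 / (13.8 + 25.73) = 33.0 × 25.73/39.53 = 21.5 V.

V_out ≈ 21.5 V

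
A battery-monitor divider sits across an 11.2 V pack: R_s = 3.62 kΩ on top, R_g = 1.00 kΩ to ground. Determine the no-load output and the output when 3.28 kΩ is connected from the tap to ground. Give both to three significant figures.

Open-circuit: V = 11.2 × 1.00/(3.62 + 1.00) = 2.42 V.
With the load, R_g becomes R_g‖R_L = 0.7664 kΩ, so V = 11.2 × 0.7664/4.386 = 1.96 V.

Unloaded: 2.42 V; loaded: 1.96 V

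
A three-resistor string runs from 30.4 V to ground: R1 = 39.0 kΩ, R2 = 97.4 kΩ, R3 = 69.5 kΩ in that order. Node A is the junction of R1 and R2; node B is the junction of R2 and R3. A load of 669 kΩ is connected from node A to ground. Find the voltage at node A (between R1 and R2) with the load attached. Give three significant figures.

V ≈ 23.5 V

Below node A the series string R2+R3 = 166.9 kΩ sits in parallel with the 669 kΩ load: 133.6 kΩ.
V_A = 30.4 × 133.6/(39.0 + 133.6) = 23.5 V.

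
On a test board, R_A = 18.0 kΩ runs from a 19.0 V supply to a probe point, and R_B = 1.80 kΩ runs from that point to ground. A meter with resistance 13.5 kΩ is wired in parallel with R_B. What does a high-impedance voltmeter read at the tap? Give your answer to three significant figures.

V_out ≈ 1.54 V

The load sits in parallel with R_B: R_B‖R_L = (1.80 × 13.5) / (1.80 + 13.5) = 1.588 kΩ.
V_out = 19.0 × 1.588 / (18.0 + 1.588) = 19.0 × 1.588/19.59 = 1.54 V.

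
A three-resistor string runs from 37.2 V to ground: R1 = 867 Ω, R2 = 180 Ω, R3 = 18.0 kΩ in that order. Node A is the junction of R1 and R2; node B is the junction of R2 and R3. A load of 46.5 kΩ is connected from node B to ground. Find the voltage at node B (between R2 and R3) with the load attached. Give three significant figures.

V ≈ 34.4 V

At node B, R3 is in parallel with the load: R3‖R_L = 12980 Ω.
Below node A the resistance is R2 + (R3‖R_L) = 13160 Ω, so V_A = 37.2 × 13160/14020 = 34.90 V.
Then V_B = V_A × (R3‖R_L)/(R2 + R3‖R_L) = 34.90 × 12980/13160 = 34.4 V.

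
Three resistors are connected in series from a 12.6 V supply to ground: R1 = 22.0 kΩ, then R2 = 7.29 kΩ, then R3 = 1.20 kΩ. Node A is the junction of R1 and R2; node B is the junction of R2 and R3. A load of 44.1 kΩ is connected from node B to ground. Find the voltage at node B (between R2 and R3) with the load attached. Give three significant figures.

V ≈ 0.483 V

At node B, R3 is in parallel with the load: R3‖R_L = 1.168 kΩ.
Below node A the resistance is R2 + (R3‖R_L) = 8.458 kΩ, so V_A = 12.6 × 8.458/30.46 = 3.499 V.
Then V_B = V_A × (R3‖R_L)/(R2 + R3‖R_L) = 3.499 × 1.168/8.458 = 0.483 V.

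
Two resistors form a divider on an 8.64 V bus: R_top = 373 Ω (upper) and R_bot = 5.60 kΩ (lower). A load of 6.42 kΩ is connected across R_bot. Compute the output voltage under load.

V_out ≈ 7.68 V

The load sits in parallel with R_bot: R_bot‖R_L = (5600 × 6420) / (5600 + 6420) = 2991 Ω.
V_out = 8.64 × 2991 / (373 + 2991) = 8.64 × 2991/3364 = 7.68 V.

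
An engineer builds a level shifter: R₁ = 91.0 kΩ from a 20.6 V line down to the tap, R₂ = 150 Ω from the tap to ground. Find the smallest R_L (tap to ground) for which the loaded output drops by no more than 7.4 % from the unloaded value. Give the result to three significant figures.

R_L(min) ≈ 1.87 kΩ

Output resistance R_th = R₁‖R₂ = (91000 × 150)/91150 = 149.8 Ω.
The fractional drop is R_th/(R_th + R_L); requiring this ≤ 0.0740 gives R_L ≥ R_th(1/0.0740 − 1) = 149.8 × 12.51 = 1.87 kΩ.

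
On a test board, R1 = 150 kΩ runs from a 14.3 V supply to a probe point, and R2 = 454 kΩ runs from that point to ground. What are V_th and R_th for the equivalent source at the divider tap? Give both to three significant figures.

V_th is the open-circuit tap voltage: 14.3 × 454/(150 + 454) = 10.7 V.
With the supply zeroed, R1 and R2 appear in parallel from the tap: R_th = R1‖R2 = (150 × 454)/604.0 = 113 kΩ.

V_th = 10.7 V, R_th = 113 kΩ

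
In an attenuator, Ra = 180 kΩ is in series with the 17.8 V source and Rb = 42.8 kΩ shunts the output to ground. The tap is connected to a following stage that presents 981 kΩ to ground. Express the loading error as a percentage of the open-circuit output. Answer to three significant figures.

The divider's output (Thévenin) resistance is Ra‖Rb = 34.58 kΩ.
Fractional drop under load = R_th/(R_th + R_L) = 34.58 / (34.58 + 981) = 0.03405.
So the output falls by 3.40 %.

3.40 %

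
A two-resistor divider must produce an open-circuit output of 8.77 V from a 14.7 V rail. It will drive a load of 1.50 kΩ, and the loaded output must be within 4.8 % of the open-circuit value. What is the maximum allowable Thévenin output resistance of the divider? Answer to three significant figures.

R_th ≤ 75.6 Ω

Loading drop = R_th/(R_th + R_L) ≤ 0.0480, so R_th ≤ R_L · ε/(1−ε) = 1.50 kΩ × 0.0480/0.9520 = 75.6 Ω.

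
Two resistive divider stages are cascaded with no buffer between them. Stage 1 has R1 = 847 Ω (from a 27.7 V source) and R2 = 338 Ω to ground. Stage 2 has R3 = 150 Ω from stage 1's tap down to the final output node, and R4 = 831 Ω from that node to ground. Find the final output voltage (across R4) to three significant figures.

V_out ≈ 5.37 V

Stage 2 presents R3+R4 = 981.0 Ω as a load on stage 1's tap.
Stage 1's lower leg becomes R2‖(R3+R4) = 251.4 Ω, so V_mid = 27.7 × 251.4/1098 = 6.340 V.
Stage 2 is itself unloaded: V_out = V_mid × R4/(R3+R4) = 6.340 × 831/981.0 = 5.37 V.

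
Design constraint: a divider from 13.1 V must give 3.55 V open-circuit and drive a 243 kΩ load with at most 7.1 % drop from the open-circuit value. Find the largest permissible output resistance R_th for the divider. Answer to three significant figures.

Loading drop = R_th/(R_th + R_L) ≤ 0.0710, so R_th ≤ R_L · ε/(1−ε) = 243 kΩ × 0.0710/0.9290 = 18.6 kΩ.

R_th ≤ 18.6 kΩ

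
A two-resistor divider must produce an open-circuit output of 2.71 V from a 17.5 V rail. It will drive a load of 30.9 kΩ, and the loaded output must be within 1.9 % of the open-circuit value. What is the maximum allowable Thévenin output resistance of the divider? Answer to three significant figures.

R_th ≤ 598 Ω

Loading drop = R_th/(R_th + R_L) ≤ 0.0190, so R_th ≤ R_L · ε/(1−ε) = 30.9 kΩ × 0.0190/0.9810 = 598 Ω.
(Any R1, R2 with R2/(R1+R2) = 0.155 and R1‖R2 ≤ 598 Ω will meet the spec.)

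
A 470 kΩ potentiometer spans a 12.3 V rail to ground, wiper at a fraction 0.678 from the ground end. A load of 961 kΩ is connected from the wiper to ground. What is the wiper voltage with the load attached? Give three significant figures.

The wiper splits the pot into (1−α)R = 151.3 kΩ above and αR = 318.7 kΩ below.
Lower section ‖ load = 239.3 kΩ.
V_wiper = 12.3 × 239.3/(151.3 + 239.3) = 7.53 V.

V ≈ 7.53 V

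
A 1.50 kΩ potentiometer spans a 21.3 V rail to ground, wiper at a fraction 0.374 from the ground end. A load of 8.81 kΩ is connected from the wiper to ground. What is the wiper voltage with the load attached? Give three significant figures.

The wiper splits the pot into (1−α)R = 939.0 Ω above and αR = 561.0 Ω below.
Lower section ‖ load = 527.4 Ω.
V_wiper = 21.3 × 527.4/(939.0 + 527.4) = 7.66 V.

V ≈ 7.66 V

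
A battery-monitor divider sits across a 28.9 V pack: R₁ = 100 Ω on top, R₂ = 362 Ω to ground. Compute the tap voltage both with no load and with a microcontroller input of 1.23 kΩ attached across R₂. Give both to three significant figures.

Open-circuit: V = 28.9 × 362/(100 + 362) = 22.6 V.
With the load, R₂ becomes R₂‖R_L = 279.7 Ω, so V = 28.9 × 279.7/379.7 = 21.3 V.

Unloaded: 22.6 V; loaded: 21.3 V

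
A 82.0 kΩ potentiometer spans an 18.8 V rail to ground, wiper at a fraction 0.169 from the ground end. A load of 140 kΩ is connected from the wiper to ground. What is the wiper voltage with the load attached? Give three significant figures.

V ≈ 2.94 V

The wiper splits the pot into (1−α)R = 68.14 kΩ above and αR = 13.86 kΩ below.
Lower section ‖ load = 12.61 kΩ.
V_wiper = 18.8 × 12.61/(68.14 + 12.61) = 2.94 V.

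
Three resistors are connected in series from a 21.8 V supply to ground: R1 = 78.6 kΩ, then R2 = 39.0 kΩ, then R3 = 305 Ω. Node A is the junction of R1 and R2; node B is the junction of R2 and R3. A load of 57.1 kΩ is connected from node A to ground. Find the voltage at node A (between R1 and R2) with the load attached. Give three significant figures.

V ≈ 4.98 V

Below node A the series string R2+R3 = 39300 Ω sits in parallel with the 57100 Ω load: 23280 Ω.
V_A = 21.8 × 23280/(78600 + 23280) = 4.98 V.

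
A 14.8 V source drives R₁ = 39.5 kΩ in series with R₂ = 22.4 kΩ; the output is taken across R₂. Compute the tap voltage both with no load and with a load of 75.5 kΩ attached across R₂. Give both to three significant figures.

Open-circuit: V = 14.8 × 22.4/(39.5 + 22.4) = 5.36 V.
With the load, R₂ becomes R₂‖R_L = 17.27 kΩ, so V = 14.8 × 17.27/56.77 = 4.50 V.

Unloaded: 5.36 V; loaded: 4.50 V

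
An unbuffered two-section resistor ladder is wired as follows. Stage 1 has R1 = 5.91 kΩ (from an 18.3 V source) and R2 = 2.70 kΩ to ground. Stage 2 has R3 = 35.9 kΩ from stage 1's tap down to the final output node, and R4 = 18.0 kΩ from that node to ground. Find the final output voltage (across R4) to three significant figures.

Stage 2 presents R3+R4 = 53.90 kΩ as a load on stage 1's tap.
Stage 1's lower leg becomes R2‖(R3+R4) = 2.571 kΩ, so V_mid = 18.3 × 2.571/8.481 = 5.548 V.
Stage 2 is itself unloaded: V_out = V_mid × R4/(R3+R4) = 5.548 × 18.0/53.90 = 1.85 V.

V_out ≈ 1.85 V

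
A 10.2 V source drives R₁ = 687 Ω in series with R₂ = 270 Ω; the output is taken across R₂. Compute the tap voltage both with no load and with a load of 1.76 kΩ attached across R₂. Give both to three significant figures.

Unloaded: 2.88 V; loaded: 2.59 V

Open-circuit: V = 10.2 × 270/(687 + 270) = 2.88 V.
With the load, R₂ becomes R₂‖R_L = 234.1 Ω, so V = 10.2 × 234.1/921.1 = 2.59 V.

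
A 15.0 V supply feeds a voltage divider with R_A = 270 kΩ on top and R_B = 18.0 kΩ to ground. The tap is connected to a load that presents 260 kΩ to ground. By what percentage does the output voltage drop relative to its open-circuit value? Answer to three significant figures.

The divider's output (Thévenin) resistance is R_A‖R_B = 16.88 kΩ.
Fractional drop under load = R_th/(R_th + R_L) = 16.88 / (16.88 + 260) = 0.06095.
So the output falls by 6.09 %.

6.09 %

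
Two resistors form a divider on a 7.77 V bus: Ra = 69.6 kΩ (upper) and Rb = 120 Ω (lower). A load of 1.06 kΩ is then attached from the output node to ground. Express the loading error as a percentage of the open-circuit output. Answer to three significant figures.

Unloaded V = 7.77 × 120/69720 = 0.013373 V.
Loaded: Rb‖R_L = 107.8 Ω, giving V = 7.77 × 107.8/69710 = 0.012016 V.
Drop = (0.013373 − 0.012016) / 0.013373 = 10.2 %.

10.2 %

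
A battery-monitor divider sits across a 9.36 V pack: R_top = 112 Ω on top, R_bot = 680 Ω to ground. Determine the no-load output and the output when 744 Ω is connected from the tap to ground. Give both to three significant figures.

Unloaded: 8.04 V; loaded: 7.12 V

Open-circuit: V = 9.36 × 680/(112 + 680) = 8.04 V.
With the load, R_bot becomes R_bot‖R_L = 355.3 Ω, so V = 9.36 × 355.3/467.3 = 7.12 V.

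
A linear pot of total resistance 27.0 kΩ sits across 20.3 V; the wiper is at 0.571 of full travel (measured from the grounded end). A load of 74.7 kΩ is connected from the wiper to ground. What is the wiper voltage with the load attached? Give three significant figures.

V ≈ 10.6 V

The wiper splits the pot into (1−α)R = 11.58 kΩ above and αR = 15.42 kΩ below.
Lower section ‖ load = 12.78 kΩ.
V_wiper = 20.3 × 12.78/(11.58 + 12.78) = 10.6 V.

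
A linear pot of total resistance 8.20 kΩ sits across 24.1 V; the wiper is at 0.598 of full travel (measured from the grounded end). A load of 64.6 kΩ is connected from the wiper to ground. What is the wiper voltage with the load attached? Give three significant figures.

The wiper splits the pot into (1−α)R = 3.296 kΩ above and αR = 4.904 kΩ below.
Lower section ‖ load = 4.558 kΩ.
V_wiper = 24.1 × 4.558/(3.296 + 4.558) = 14.0 V.

V ≈ 14.0 V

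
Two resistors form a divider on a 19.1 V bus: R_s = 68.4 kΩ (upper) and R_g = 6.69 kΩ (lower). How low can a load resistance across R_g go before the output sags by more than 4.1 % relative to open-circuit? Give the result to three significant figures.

R_L(min) ≈ 143 kΩ

Output resistance R_th = R_s‖R_g = (68.4 × 6.69)/75.09 = 6.094 kΩ.
The fractional drop is R_th/(R_th + R_L); requiring this ≤ 0.0410 gives R_L ≥ R_th(1/0.0410 − 1) = 6.094 × 23.39 = 143 kΩ.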